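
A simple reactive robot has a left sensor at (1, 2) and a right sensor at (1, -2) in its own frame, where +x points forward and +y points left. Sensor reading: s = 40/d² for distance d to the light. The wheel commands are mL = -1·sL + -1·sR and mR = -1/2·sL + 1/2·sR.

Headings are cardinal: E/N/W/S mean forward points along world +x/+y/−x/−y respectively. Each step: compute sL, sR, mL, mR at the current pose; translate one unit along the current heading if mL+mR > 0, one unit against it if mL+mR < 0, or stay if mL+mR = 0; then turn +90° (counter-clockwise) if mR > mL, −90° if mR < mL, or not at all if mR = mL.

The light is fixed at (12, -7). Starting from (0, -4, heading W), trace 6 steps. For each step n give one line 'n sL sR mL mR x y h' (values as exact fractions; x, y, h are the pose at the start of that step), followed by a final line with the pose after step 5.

n=0: pose=(0,-4,W); sL=4/17, sR=20/97; mL=-728/1649, mR=-24/1649; mL+mR=-752/1649 → advance -1; mR−mL=704/1649 → turn +1·90°
n=1: pose=(1,-4,S); sL=8/17, sR=40/173; mL=-2064/2941, mR=-352/2941; mL+mR=-2416/2941 → advance -1; mR−mL=1712/2941 → turn +1·90°
n=2: pose=(1,-3,E); sL=5/17, sR=5/13; mL=-150/221, mR=10/221; mL+mR=-140/221 → advance -1; mR−mL=160/221 → turn +1·90°
n=3: pose=(0,-3,N); sL=40/221, sR=8/25; mL=-2768/5525, mR=384/5525; mL+mR=-2384/5525 → advance -1; mR−mL=3152/5525 → turn +1·90°
n=4: pose=(0,-4,W); sL=4/17, sR=20/97; mL=-728/1649, mR=-24/1649; mL+mR=-752/1649 → advance -1; mR−mL=704/1649 → turn +1·90°
n=5: pose=(1,-4,S); sL=8/17, sR=40/173; mL=-2064/2941, mR=-352/2941; mL+mR=-2416/2941 → advance -1; mR−mL=1712/2941 → turn +1·90°

0 4/17 20/97 -728/1649 -24/1649 0 -4 W
1 8/17 40/173 -2064/2941 -352/2941 1 -4 S
2 5/17 5/13 -150/221 10/221 1 -3 E
3 40/221 8/25 -2768/5525 384/5525 0 -3 N
4 4/17 20/97 -728/1649 -24/1649 0 -4 W
5 8/17 40/173 -2064/2941 -352/2941 1 -4 S
final 1 -3 E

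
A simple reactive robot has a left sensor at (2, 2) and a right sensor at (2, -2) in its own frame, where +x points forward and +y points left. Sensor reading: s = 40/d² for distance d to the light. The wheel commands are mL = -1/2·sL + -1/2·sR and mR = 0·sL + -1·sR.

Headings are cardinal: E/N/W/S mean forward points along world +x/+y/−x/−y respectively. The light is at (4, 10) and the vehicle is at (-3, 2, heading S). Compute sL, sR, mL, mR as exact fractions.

8/25 40/181 -1224/4525 -40/181

left sensor world pos  = (-1, 0); dL² = 125
right sensor world pos = (-5, 0); dR² = 181
sL = 40/125 = 8/25
sR = 40/181 = 40/181
mL = -1/2·sL + -1/2·sR = -1224/4525
mR = 0·sL + -1·sR = -40/181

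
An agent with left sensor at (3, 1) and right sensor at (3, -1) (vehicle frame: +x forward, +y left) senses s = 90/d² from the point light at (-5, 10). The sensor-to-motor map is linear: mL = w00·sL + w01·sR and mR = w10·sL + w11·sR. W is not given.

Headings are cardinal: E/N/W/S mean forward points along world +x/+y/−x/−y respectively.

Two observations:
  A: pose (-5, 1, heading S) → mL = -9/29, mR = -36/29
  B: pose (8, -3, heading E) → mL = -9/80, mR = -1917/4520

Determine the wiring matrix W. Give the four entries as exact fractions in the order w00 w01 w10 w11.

-1/2 0 -1 -1

obs A: pose=(-5,1,S) → sL=18/29, sR=18/29, mL=-9/29, mR=-36/29
obs B: pose=(8,-3,E) → sL=9/40, sR=45/226, mL=-9/80, mR=-1917/4520
sensor matrix S = [[18/29, 18/29], [9/40, 45/226]]; det S = -1053/65540
solve [mL_A; mL_B] = S·[w00; w01] and [mR_A; mR_B] = S·[w10; w11]:
  w00 = -1/2, w01 = 0, w10 = -1, w11 = -1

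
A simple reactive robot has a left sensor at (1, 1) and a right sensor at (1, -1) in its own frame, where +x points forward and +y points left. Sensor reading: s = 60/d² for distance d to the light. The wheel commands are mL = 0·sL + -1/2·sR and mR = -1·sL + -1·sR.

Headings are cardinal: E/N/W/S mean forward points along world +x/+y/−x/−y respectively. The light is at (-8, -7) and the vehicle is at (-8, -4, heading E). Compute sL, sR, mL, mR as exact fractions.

left sensor world pos  = (-7, -3); dL² = 17
right sensor world pos = (-7, -5); dR² = 5
sL = 60/17 = 60/17
sR = 60/5 = 12
mL = 0·sL + -1/2·sR = -6
mR = -1·sL + -1·sR = -264/17

60/17 12 -6 -264/17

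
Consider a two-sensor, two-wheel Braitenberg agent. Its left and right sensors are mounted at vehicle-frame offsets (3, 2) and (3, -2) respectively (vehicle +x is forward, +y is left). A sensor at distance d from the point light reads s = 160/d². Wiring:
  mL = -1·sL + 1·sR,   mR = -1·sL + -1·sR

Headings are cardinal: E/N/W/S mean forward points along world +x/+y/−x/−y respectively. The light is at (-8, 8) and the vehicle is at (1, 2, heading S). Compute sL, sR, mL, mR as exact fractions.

80/101 16/13 576/1313 -2656/1313

left sensor world pos  = (3, -1); dL² = 202
right sensor world pos = (-1, -1); dR² = 130
sL = 160/202 = 80/101
sR = 160/130 = 16/13
mL = -1·sL + 1·sR = 576/1313
mR = -1·sL + -1·sR = -2656/1313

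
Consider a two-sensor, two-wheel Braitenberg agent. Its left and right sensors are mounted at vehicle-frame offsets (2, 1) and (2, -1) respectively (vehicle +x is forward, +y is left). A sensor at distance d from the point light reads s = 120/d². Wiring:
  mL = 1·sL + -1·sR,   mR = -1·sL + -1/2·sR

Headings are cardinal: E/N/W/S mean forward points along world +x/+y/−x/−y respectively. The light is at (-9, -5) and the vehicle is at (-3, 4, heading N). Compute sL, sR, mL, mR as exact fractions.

left sensor world pos  = (-4, 6); dL² = 146
right sensor world pos = (-2, 6); dR² = 170
sL = 120/146 = 60/73
sR = 120/170 = 12/17
mL = 1·sL + -1·sR = 144/1241
mR = -1·sL + -1/2·sR = -1458/1241

60/73 12/17 144/1241 -1458/1241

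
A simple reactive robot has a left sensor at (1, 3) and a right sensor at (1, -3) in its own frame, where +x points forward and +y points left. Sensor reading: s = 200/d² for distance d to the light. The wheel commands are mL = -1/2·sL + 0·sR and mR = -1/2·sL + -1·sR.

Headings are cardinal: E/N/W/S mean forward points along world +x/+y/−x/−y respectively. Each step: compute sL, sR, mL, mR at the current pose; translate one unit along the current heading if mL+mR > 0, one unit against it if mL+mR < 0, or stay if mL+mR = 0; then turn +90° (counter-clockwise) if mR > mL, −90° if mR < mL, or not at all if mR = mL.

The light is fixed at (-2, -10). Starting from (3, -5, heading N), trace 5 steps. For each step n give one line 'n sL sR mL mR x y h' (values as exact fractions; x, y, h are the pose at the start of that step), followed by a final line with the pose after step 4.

n=0: pose=(3,-5,N); sL=5, sR=2; mL=-5/2, mR=-9/2; mL+mR=-7 → advance -1; mR−mL=-2 → turn -1·90°
n=1: pose=(3,-6,E); sL=40/17, sR=200/37; mL=-20/17, mR=-4140/629; mL+mR=-4880/629 → advance -1; mR−mL=-200/37 → turn -1·90°
n=2: pose=(2,-6,S); sL=100/29, sR=20; mL=-50/29, mR=-630/29; mL+mR=-680/29 → advance -1; mR−mL=-20 → turn -1·90°
n=3: pose=(2,-5,W); sL=200/13, sR=200/73; mL=-100/13, mR=-9900/949; mL+mR=-17200/949 → advance -1; mR−mL=-200/73 → turn -1·90°
n=4: pose=(3,-5,N); sL=5, sR=2; mL=-5/2, mR=-9/2; mL+mR=-7 → advance -1; mR−mL=-2 → turn -1·90°

0 5 2 -5/2 -9/2 3 -5 N
1 40/17 200/37 -20/17 -4140/629 3 -6 E
2 100/29 20 -50/29 -630/29 2 -6 S
3 200/13 200/73 -100/13 -9900/949 2 -5 W
4 5 2 -5/2 -9/2 3 -5 N
final 3 -6 E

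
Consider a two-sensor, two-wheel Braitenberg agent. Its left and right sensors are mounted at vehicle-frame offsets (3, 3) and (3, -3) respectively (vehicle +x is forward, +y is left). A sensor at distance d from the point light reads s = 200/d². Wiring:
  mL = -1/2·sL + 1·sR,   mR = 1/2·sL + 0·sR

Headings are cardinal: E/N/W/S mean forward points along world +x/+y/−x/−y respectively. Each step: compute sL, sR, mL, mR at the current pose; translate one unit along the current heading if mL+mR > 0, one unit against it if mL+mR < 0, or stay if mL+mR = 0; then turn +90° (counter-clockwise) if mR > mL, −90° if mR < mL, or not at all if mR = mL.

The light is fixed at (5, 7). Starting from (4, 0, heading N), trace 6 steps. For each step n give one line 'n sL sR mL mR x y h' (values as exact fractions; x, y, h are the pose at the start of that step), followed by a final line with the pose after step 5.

0 25/4 10 55/8 25/8 4 0 N
1 200/13 40/17 -1180/221 100/13 4 1 E
2 100/9 100/9 50/9 50/9 5 1 N
3 200/13 200/13 100/13 100/13 5 2 N
4 20 20 10 10 5 3 N
5 200/9 200/9 100/9 100/9 5 4 N
final 5 5 N

n=0: pose=(4,0,N); sL=25/4, sR=10; mL=55/8, mR=25/8; mL+mR=10 → advance +1; mR−mL=-15/4 → turn -1·90°
n=1: pose=(4,1,E); sL=200/13, sR=40/17; mL=-1180/221, mR=100/13; mL+mR=40/17 → advance +1; mR−mL=2880/221 → turn +1·90°
n=2: pose=(5,1,N); sL=100/9, sR=100/9; mL=50/9, mR=50/9; mL+mR=100/9 → advance +1; mR−mL=0 → turn +0·90°
n=3: pose=(5,2,N); sL=200/13, sR=200/13; mL=100/13, mR=100/13; mL+mR=200/13 → advance +1; mR−mL=0 → turn +0·90°
n=4: pose=(5,3,N); sL=20, sR=20; mL=10, mR=10; mL+mR=20 → advance +1; mR−mL=0 → turn +0·90°
n=5: pose=(5,4,N); sL=200/9, sR=200/9; mL=100/9, mR=100/9; mL+mR=200/9 → advance +1; mR−mL=0 → turn +0·90°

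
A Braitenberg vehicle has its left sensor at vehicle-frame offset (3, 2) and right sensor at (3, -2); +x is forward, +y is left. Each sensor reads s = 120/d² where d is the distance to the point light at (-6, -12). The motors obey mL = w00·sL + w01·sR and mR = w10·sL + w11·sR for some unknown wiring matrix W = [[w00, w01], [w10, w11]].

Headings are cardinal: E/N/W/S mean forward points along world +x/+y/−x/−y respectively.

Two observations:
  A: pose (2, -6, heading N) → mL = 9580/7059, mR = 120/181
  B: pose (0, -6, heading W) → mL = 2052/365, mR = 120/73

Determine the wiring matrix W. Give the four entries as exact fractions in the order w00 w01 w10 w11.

1 1/2 0 1

obs A: pose=(2,-6,N) → sL=40/39, sR=120/181, mL=9580/7059, mR=120/181
obs B: pose=(0,-6,W) → sL=24/5, sR=120/73, mL=2052/365, mR=120/73
sensor matrix S = [[40/39, 120/181], [24/5, 120/73]]; det S = -257024/171769
solve [mL_A; mL_B] = S·[w00; w01] and [mR_A; mR_B] = S·[w10; w11]:
  w00 = 1, w01 = 1/2, w10 = 0, w11 = 1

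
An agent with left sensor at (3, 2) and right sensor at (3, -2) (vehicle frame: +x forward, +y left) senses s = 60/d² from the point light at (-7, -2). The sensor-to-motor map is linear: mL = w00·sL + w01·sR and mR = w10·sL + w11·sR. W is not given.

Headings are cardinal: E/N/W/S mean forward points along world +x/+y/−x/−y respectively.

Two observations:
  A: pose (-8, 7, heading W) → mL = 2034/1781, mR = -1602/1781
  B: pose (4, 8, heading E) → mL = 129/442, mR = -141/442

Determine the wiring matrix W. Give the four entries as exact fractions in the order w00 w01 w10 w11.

1 1/2 -1/2 -1

obs A: pose=(-8,7,W) → sL=12/13, sR=60/137, mL=2034/1781, mR=-1602/1781
obs B: pose=(4,8,E) → sL=3/17, sR=3/13, mL=129/442, mR=-141/442
sensor matrix S = [[12/13, 60/137], [3/17, 3/13]]; det S = 53424/393601
solve [mL_A; mL_B] = S·[w00; w01] and [mR_A; mR_B] = S·[w10; w11]:
  w00 = 1, w01 = 1/2, w10 = -1/2, w11 = -1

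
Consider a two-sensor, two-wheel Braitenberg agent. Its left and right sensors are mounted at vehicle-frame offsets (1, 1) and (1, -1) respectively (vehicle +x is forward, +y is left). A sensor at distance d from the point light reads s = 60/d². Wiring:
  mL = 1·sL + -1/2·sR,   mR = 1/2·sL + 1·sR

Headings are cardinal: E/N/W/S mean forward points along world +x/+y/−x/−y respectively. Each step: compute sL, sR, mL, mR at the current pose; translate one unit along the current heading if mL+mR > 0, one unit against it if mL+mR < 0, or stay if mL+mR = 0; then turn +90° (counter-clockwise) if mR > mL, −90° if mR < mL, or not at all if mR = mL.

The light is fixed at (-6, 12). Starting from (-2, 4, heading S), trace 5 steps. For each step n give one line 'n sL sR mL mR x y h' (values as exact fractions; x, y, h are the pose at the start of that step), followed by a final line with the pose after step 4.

0 30/53 2/3 37/159 151/159 -2 4 S
1 60/89 12/25 966/2225 1818/2225 -2 3 E
2 3/4 3/5 9/20 39/40 -1 3 N
3 60/97 12/13 198/1261 1554/1261 -1 4 W
4 30/53 2/3 37/159 151/159 -2 4 S
final -2 3 E

n=0: pose=(-2,4,S); sL=30/53, sR=2/3; mL=37/159, mR=151/159; mL+mR=188/159 → advance +1; mR−mL=38/53 → turn +1·90°
n=1: pose=(-2,3,E); sL=60/89, sR=12/25; mL=966/2225, mR=1818/2225; mL+mR=2784/2225 → advance +1; mR−mL=852/2225 → turn +1·90°
n=2: pose=(-1,3,N); sL=3/4, sR=3/5; mL=9/20, mR=39/40; mL+mR=57/40 → advance +1; mR−mL=21/40 → turn +1·90°
n=3: pose=(-1,4,W); sL=60/97, sR=12/13; mL=198/1261, mR=1554/1261; mL+mR=1752/1261 → advance +1; mR−mL=1356/1261 → turn +1·90°
n=4: pose=(-2,4,S); sL=30/53, sR=2/3; mL=37/159, mR=151/159; mL+mR=188/159 → advance +1; mR−mL=38/53 → turn +1·90°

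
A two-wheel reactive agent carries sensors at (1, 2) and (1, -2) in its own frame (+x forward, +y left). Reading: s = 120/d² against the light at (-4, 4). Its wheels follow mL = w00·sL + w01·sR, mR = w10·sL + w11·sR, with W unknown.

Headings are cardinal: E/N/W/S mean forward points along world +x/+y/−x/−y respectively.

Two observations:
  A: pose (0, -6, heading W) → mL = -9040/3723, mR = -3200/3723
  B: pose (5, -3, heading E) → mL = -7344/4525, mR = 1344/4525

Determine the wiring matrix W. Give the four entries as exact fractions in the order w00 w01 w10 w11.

obs A: pose=(0,-6,W) → sL=40/51, sR=120/73, mL=-9040/3723, mR=-3200/3723
obs B: pose=(5,-3,E) → sL=24/25, sR=120/181, mL=-7344/4525, mR=1344/4525
sensor matrix S = [[40/51, 120/73], [24/25, 120/181]]; det S = -1188352/1123105
solve [mL_A; mL_B] = S·[w00; w01] and [mR_A; mR_B] = S·[w10; w11]:
  w00 = -1, w01 = -1, w10 = 1, w11 = -1

-1 -1 1 -1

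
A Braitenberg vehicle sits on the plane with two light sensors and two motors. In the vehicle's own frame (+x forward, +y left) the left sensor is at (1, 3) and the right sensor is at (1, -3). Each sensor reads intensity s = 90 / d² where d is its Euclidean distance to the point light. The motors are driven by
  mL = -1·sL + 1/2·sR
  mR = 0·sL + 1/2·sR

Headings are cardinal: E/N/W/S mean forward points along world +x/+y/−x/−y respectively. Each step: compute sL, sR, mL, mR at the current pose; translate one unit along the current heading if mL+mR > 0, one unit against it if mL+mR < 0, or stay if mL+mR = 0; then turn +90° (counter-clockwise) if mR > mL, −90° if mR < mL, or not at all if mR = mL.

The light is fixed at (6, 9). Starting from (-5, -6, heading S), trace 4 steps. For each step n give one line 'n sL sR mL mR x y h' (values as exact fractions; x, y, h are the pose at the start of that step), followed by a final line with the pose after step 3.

n=0: pose=(-5,-6,S); sL=9/32, sR=45/226; mL=-657/3616, mR=45/452; mL+mR=-297/3616 → advance -1; mR−mL=9/32 → turn +1·90°
n=1: pose=(-5,-5,E); sL=90/221, sR=90/389; mL=-25065/85969, mR=45/389; mL+mR=-15120/85969 → advance -1; mR−mL=90/221 → turn +1·90°
n=2: pose=(-6,-5,N); sL=45/197, sR=9/25; mL=-477/9850, mR=9/50; mL+mR=648/4925 → advance +1; mR−mL=45/197 → turn +1·90°
n=3: pose=(-6,-4,W); sL=18/85, sR=90/269; mL=-1017/22865, mR=45/269; mL+mR=2808/22865 → advance +1; mR−mL=18/85 → turn +1·90°

0 9/32 45/226 -657/3616 45/452 -5 -6 S
1 90/221 90/389 -25065/85969 45/389 -5 -5 E
2 45/197 9/25 -477/9850 9/50 -6 -5 N
3 18/85 90/269 -1017/22865 45/269 -6 -4 W
final -7 -4 S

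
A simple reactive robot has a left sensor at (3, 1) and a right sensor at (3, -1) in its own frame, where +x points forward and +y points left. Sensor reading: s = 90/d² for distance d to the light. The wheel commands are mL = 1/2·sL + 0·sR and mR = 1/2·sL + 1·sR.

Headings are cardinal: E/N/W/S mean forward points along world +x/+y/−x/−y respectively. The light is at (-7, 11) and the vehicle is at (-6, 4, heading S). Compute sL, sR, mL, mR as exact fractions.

left sensor world pos  = (-5, 1); dL² = 104
right sensor world pos = (-7, 1); dR² = 100
sL = 90/104 = 45/52
sR = 90/100 = 9/10
mL = 1/2·sL + 0·sR = 45/104
mR = 1/2·sL + 1·sR = 693/520

45/52 9/10 45/104 693/520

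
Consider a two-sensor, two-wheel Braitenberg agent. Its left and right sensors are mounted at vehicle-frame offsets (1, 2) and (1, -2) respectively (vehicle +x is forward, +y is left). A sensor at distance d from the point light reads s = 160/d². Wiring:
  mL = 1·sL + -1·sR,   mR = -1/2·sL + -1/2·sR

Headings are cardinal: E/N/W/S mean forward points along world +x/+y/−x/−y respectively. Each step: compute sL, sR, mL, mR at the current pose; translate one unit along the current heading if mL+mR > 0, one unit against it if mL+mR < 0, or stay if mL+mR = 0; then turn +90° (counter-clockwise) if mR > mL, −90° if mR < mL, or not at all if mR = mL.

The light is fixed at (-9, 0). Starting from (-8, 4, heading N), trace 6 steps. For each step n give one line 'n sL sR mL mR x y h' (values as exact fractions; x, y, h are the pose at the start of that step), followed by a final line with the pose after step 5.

0 80/13 80/17 320/221 -1200/221 -8 4 N
1 160/29 32 -768/29 -544/29 -8 3 E
2 8 8 0 -8 -9 3 N
3 160/17 160 -2560/17 -1440/17 -9 2 E
4 80/9 16 -64/9 -112/9 -10 2 N
5 160/9 160 -1280/9 -800/9 -10 1 E
final -11 1 N

n=0: pose=(-8,4,N); sL=80/13, sR=80/17; mL=320/221, mR=-1200/221; mL+mR=-880/221 → advance -1; mR−mL=-1520/221 → turn -1·90°
n=1: pose=(-8,3,E); sL=160/29, sR=32; mL=-768/29, mR=-544/29; mL+mR=-1312/29 → advance -1; mR−mL=224/29 → turn +1·90°
n=2: pose=(-9,3,N); sL=8, sR=8; mL=0, mR=-8; mL+mR=-8 → advance -1; mR−mL=-8 → turn -1·90°
n=3: pose=(-9,2,E); sL=160/17, sR=160; mL=-2560/17, mR=-1440/17; mL+mR=-4000/17 → advance -1; mR−mL=1120/17 → turn +1·90°
n=4: pose=(-10,2,N); sL=80/9, sR=16; mL=-64/9, mR=-112/9; mL+mR=-176/9 → advance -1; mR−mL=-16/3 → turn -1·90°
n=5: pose=(-10,1,E); sL=160/9, sR=160; mL=-1280/9, mR=-800/9; mL+mR=-2080/9 → advance -1; mR−mL=160/3 → turn +1·90°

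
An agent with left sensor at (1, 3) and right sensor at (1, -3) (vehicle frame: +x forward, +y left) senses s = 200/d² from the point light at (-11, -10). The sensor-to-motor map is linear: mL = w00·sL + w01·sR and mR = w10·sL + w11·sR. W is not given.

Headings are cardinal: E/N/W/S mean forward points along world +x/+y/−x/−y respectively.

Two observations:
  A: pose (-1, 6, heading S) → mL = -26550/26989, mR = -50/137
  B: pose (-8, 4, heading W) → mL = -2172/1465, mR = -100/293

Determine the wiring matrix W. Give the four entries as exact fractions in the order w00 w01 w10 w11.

-1/2 -1 0 -1/2

obs A: pose=(-1,6,S) → sL=100/197, sR=100/137, mL=-26550/26989, mR=-50/137
obs B: pose=(-8,4,W) → sL=8/5, sR=200/293, mL=-2172/1465, mR=-100/293
sensor matrix S = [[100/197, 100/137], [8/5, 200/293]]; det S = -6495360/7907777
solve [mL_A; mL_B] = S·[w00; w01] and [mR_A; mR_B] = S·[w10; w11]:
  w00 = -1/2, w01 = -1, w10 = 0, w11 = -1/2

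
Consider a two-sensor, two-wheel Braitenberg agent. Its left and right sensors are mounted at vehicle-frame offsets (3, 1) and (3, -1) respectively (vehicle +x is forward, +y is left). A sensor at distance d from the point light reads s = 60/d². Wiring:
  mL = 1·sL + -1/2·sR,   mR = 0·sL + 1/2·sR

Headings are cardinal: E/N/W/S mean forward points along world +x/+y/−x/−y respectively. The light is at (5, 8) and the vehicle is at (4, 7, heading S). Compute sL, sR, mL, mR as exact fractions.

15/4 3 9/4 3/2

left sensor world pos  = (5, 4); dL² = 16
right sensor world pos = (3, 4); dR² = 20
sL = 60/16 = 15/4
sR = 60/20 = 3
mL = 1·sL + -1/2·sR = 9/4
mR = 0·sL + 1/2·sR = 3/2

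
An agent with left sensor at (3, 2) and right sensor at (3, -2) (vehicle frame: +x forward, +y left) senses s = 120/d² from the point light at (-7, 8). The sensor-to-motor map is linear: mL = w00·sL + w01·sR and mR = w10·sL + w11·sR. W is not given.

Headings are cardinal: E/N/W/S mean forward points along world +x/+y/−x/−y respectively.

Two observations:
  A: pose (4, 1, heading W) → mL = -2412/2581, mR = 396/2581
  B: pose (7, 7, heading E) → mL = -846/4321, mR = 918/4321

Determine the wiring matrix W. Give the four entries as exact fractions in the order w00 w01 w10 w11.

1/2 -1 1 -1/2

obs A: pose=(4,1,W) → sL=24/29, sR=120/89, mL=-2412/2581, mR=396/2581
obs B: pose=(7,7,E) → sL=12/29, sR=60/149, mL=-846/4321, mR=918/4321
sensor matrix S = [[24/29, 120/89], [12/29, 60/149]]; det S = -86400/384569
solve [mL_A; mL_B] = S·[w00; w01] and [mR_A; mR_B] = S·[w10; w11]:
  w00 = 1/2, w01 = -1, w10 = 1, w11 = -1/2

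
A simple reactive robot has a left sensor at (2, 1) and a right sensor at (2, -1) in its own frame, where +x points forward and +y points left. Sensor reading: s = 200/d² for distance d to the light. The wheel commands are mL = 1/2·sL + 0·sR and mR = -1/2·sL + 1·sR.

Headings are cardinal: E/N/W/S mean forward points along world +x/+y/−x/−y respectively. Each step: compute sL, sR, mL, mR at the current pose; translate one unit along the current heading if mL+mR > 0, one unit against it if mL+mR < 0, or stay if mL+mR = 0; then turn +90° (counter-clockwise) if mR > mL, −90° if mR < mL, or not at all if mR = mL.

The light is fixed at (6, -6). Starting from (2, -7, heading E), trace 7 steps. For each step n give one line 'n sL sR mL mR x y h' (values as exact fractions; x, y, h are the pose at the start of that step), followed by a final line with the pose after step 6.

n=0: pose=(2,-7,E); sL=50, sR=25; mL=25, mR=0; mL+mR=25 → advance +1; mR−mL=-25 → turn -1·90°
n=1: pose=(3,-7,S); sL=200/13, sR=8; mL=100/13, mR=4/13; mL+mR=8 → advance +1; mR−mL=-96/13 → turn -1·90°
n=2: pose=(3,-8,W); sL=100/17, sR=100/13; mL=50/17, mR=1050/221; mL+mR=100/13 → advance +1; mR−mL=400/221 → turn +1·90°
n=3: pose=(2,-8,S); sL=8, sR=200/41; mL=4, mR=36/41; mL+mR=200/41 → advance +1; mR−mL=-128/41 → turn -1·90°
n=4: pose=(2,-9,W); sL=50/13, sR=5; mL=25/13, mR=40/13; mL+mR=5 → advance +1; mR−mL=15/13 → turn +1·90°
n=5: pose=(1,-9,S); sL=200/41, sR=200/61; mL=100/41, mR=2100/2501; mL+mR=200/61 → advance +1; mR−mL=-4000/2501 → turn -1·90°
n=6: pose=(1,-10,W); sL=100/37, sR=100/29; mL=50/37, mR=2250/1073; mL+mR=100/29 → advance +1; mR−mL=800/1073 → turn +1·90°

0 50 25 25 0 2 -7 E
1 200/13 8 100/13 4/13 3 -7 S
2 100/17 100/13 50/17 1050/221 3 -8 W
3 8 200/41 4 36/41 2 -8 S
4 50/13 5 25/13 40/13 2 -9 W
5 200/41 200/61 100/41 2100/2501 1 -9 S
6 100/37 100/29 50/37 2250/1073 1 -10 W
final 0 -10 S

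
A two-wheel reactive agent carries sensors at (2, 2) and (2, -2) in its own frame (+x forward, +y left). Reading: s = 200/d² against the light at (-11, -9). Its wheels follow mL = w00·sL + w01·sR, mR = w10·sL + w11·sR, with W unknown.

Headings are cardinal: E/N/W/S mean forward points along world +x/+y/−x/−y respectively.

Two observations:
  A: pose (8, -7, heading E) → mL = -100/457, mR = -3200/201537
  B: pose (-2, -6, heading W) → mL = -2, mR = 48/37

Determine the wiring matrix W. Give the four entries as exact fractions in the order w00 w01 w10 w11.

-1/2 0 1 -1

obs A: pose=(8,-7,E) → sL=200/457, sR=200/441, mL=-100/457, mR=-3200/201537
obs B: pose=(-2,-6,W) → sL=4, sR=100/37, mL=-2, mR=48/37
sensor matrix S = [[200/457, 200/441], [4, 100/37]]; det S = -4707200/7456869
solve [mL_A; mL_B] = S·[w00; w01] and [mR_A; mR_B] = S·[w10; w11]:
  w00 = -1/2, w01 = 0, w10 = 1, w11 = -1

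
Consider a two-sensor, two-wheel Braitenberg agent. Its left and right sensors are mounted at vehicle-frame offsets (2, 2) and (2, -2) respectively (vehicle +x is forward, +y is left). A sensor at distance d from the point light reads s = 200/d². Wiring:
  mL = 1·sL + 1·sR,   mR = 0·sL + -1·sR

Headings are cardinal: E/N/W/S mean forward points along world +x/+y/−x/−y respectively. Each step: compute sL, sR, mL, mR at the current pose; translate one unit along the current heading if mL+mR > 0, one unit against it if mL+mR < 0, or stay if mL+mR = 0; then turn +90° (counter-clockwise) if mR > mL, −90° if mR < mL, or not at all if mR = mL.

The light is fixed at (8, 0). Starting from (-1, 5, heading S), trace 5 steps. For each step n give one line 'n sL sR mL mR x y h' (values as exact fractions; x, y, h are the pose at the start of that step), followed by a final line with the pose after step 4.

n=0: pose=(-1,5,S); sL=100/29, sR=20/13; mL=1880/377, mR=-20/13; mL+mR=100/29 → advance +1; mR−mL=-2460/377 → turn -1·90°
n=1: pose=(-1,4,W); sL=8/5, sR=200/157; mL=2256/785, mR=-200/157; mL+mR=8/5 → advance +1; mR−mL=-3256/785 → turn -1·90°
n=2: pose=(-2,4,N); sL=10/9, sR=2; mL=28/9, mR=-2; mL+mR=10/9 → advance +1; mR−mL=-46/9 → turn -1·90°
n=3: pose=(-2,5,E); sL=200/113, sR=200/73; mL=37200/8249, mR=-200/73; mL+mR=200/113 → advance +1; mR−mL=-59800/8249 → turn -1·90°
n=4: pose=(-1,5,S); sL=100/29, sR=20/13; mL=1880/377, mR=-20/13; mL+mR=100/29 → advance +1; mR−mL=-2460/377 → turn -1·90°

0 100/29 20/13 1880/377 -20/13 -1 5 S
1 8/5 200/157 2256/785 -200/157 -1 4 W
2 10/9 2 28/9 -2 -2 4 N
3 200/113 200/73 37200/8249 -200/73 -2 5 E
4 100/29 20/13 1880/377 -20/13 -1 5 S
final -1 4 W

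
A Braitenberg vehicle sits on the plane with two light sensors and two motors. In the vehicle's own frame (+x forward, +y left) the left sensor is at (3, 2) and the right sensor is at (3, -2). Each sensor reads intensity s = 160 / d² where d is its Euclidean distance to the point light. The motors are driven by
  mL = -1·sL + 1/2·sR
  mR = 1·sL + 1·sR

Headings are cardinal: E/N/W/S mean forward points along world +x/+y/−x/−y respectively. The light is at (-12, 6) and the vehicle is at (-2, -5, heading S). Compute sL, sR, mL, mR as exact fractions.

left sensor world pos  = (0, -8); dL² = 340
right sensor world pos = (-4, -8); dR² = 260
sL = 160/340 = 8/17
sR = 160/260 = 8/13
mL = -1·sL + 1/2·sR = -36/221
mR = 1·sL + 1·sR = 240/221

8/17 8/13 -36/221 240/221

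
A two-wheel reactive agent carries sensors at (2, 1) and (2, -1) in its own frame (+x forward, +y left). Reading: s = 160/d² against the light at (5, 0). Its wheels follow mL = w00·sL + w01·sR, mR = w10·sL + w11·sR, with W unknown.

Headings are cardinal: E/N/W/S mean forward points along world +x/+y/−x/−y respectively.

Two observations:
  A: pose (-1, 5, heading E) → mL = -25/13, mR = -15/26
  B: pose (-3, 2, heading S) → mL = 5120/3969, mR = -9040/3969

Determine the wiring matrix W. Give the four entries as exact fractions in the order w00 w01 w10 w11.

obs A: pose=(-1,5,E) → sL=40/13, sR=5, mL=-25/13, mR=-15/26
obs B: pose=(-3,2,S) → sL=160/49, sR=160/81, mL=5120/3969, mR=-9040/3969
sensor matrix S = [[40/13, 5], [160/49, 160/81]]; det S = -528800/51597
solve [mL_A; mL_B] = S·[w00; w01] and [mR_A; mR_B] = S·[w10; w11]:
  w00 = 1, w01 = -1, w10 = -1, w11 = 1/2

1 -1 -1 1/2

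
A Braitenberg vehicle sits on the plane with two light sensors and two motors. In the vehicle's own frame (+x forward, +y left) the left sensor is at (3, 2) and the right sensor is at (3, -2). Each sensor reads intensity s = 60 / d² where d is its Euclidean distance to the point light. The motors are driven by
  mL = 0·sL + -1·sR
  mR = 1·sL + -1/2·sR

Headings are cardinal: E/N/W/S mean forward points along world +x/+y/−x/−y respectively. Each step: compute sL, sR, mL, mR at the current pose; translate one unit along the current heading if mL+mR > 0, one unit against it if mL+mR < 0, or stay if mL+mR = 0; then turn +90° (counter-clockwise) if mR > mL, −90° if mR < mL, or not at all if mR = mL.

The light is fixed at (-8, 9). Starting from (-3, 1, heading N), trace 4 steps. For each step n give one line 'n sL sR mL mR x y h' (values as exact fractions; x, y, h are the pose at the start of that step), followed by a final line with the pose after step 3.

n=0: pose=(-3,1,N); sL=30/17, sR=30/37; mL=-30/37, mR=855/629; mL+mR=345/629 → advance +1; mR−mL=1365/629 → turn +1·90°
n=1: pose=(-3,2,W); sL=12/17, sR=60/29; mL=-60/29, mR=-162/493; mL+mR=-1182/493 → advance -1; mR−mL=858/493 → turn +1·90°
n=2: pose=(-2,2,S); sL=15/41, sR=15/29; mL=-15/29, mR=255/2378; mL+mR=-975/2378 → advance -1; mR−mL=1485/2378 → turn +1·90°
n=3: pose=(-2,3,E); sL=60/97, sR=12/29; mL=-12/29, mR=1158/2813; mL+mR=-6/2813 → advance -1; mR−mL=2322/2813 → turn +1·90°

0 30/17 30/37 -30/37 855/629 -3 1 N
1 12/17 60/29 -60/29 -162/493 -3 2 W
2 15/41 15/29 -15/29 255/2378 -2 2 S
3 60/97 12/29 -12/29 1158/2813 -2 3 E
final -3 3 N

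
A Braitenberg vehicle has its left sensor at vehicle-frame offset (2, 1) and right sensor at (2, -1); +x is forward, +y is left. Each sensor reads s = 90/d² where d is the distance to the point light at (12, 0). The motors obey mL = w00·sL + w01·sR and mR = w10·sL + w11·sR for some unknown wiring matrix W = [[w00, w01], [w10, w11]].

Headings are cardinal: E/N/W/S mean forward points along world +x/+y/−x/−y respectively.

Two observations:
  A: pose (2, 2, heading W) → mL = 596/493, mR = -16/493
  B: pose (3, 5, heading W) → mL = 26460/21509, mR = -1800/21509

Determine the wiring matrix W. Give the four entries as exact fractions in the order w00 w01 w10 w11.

1 1 -1 1

obs A: pose=(2,2,W) → sL=18/29, sR=10/17, mL=596/493, mR=-16/493
obs B: pose=(3,5,W) → sL=90/137, sR=90/157, mL=26460/21509, mR=-1800/21509
sensor matrix S = [[18/29, 10/17], [90/137, 90/157]]; det S = -324720/10603937
solve [mL_A; mL_B] = S·[w00; w01] and [mR_A; mR_B] = S·[w10; w11]:
  w00 = 1, w01 = 1, w10 = -1, w11 = 1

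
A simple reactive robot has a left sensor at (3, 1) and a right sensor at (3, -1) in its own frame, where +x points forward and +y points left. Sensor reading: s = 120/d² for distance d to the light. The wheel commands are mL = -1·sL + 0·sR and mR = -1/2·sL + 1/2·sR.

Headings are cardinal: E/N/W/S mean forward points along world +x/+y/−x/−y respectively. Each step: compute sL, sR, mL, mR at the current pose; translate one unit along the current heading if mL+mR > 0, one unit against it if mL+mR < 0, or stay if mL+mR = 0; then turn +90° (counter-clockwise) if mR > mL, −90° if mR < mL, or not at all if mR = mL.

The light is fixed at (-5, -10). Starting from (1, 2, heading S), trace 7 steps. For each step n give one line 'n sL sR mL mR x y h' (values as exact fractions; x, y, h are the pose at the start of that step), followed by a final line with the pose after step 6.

0 12/13 60/53 -12/13 72/689 1 2 S
1 120/277 8/15 -120/277 208/4155 1 3 E
2 15/34 30/73 -15/34 -75/4964 0 3 N
3 24/25 120/173 -24/25 -576/4325 0 2 W
4 12/13 60/53 -12/13 72/689 1 2 S
5 120/277 8/15 -120/277 208/4155 1 3 E
6 15/34 30/73 -15/34 -75/4964 0 3 N
final 0 2 W

n=0: pose=(1,2,S); sL=12/13, sR=60/53; mL=-12/13, mR=72/689; mL+mR=-564/689 → advance -1; mR−mL=708/689 → turn +1·90°
n=1: pose=(1,3,E); sL=120/277, sR=8/15; mL=-120/277, mR=208/4155; mL+mR=-1592/4155 → advance -1; mR−mL=2008/4155 → turn +1·90°
n=2: pose=(0,3,N); sL=15/34, sR=30/73; mL=-15/34, mR=-75/4964; mL+mR=-2265/4964 → advance -1; mR−mL=2115/4964 → turn +1·90°
n=3: pose=(0,2,W); sL=24/25, sR=120/173; mL=-24/25, mR=-576/4325; mL+mR=-4728/4325 → advance -1; mR−mL=3576/4325 → turn +1·90°
n=4: pose=(1,2,S); sL=12/13, sR=60/53; mL=-12/13, mR=72/689; mL+mR=-564/689 → advance -1; mR−mL=708/689 → turn +1·90°
n=5: pose=(1,3,E); sL=120/277, sR=8/15; mL=-120/277, mR=208/4155; mL+mR=-1592/4155 → advance -1; mR−mL=2008/4155 → turn +1·90°
n=6: pose=(0,3,N); sL=15/34, sR=30/73; mL=-15/34, mR=-75/4964; mL+mR=-2265/4964 → advance -1; mR−mL=2115/4964 → turn +1·90°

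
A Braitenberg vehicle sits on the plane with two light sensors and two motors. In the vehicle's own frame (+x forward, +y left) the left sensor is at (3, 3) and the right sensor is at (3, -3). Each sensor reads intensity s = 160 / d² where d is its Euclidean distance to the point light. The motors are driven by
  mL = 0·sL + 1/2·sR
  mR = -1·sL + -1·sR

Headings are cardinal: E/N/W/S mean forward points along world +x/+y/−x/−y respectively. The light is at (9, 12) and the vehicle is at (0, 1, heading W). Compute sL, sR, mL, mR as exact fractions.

8/17 10/13 5/13 -274/221

left sensor world pos  = (-3, -2); dL² = 340
right sensor world pos = (-3, 4); dR² = 208
sL = 160/340 = 8/17
sR = 160/208 = 10/13
mL = 0·sL + 1/2·sR = 5/13
mR = -1·sL + -1·sR = -274/221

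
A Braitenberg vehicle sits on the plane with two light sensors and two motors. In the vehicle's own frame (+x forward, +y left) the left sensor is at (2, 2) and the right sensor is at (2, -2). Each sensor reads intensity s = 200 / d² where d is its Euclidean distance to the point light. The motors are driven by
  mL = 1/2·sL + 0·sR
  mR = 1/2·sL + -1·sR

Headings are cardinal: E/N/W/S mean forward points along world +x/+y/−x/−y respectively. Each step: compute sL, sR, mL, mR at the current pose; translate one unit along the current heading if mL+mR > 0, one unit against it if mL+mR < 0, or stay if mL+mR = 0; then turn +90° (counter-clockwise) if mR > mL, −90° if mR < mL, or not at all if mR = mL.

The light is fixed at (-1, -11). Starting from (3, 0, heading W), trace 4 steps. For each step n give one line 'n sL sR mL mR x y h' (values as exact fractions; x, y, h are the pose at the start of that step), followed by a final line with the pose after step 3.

n=0: pose=(3,0,W); sL=40/17, sR=200/173; mL=20/17, mR=60/2941; mL+mR=3520/2941 → advance +1; mR−mL=-200/173 → turn -1·90°
n=1: pose=(2,0,N); sL=20/17, sR=100/97; mL=10/17, mR=-730/1649; mL+mR=240/1649 → advance +1; mR−mL=-100/97 → turn -1·90°
n=2: pose=(2,1,E); sL=200/221, sR=8/5; mL=100/221, mR=-1268/1105; mL+mR=-768/1105 → advance -1; mR−mL=-8/5 → turn -1·90°
n=3: pose=(1,1,S); sL=50/29, sR=2; mL=25/29, mR=-33/29; mL+mR=-8/29 → advance -1; mR−mL=-2 → turn -1·90°

0 40/17 200/173 20/17 60/2941 3 0 W
1 20/17 100/97 10/17 -730/1649 2 0 N
2 200/221 8/5 100/221 -1268/1105 2 1 E
3 50/29 2 25/29 -33/29 1 1 S
final 1 2 W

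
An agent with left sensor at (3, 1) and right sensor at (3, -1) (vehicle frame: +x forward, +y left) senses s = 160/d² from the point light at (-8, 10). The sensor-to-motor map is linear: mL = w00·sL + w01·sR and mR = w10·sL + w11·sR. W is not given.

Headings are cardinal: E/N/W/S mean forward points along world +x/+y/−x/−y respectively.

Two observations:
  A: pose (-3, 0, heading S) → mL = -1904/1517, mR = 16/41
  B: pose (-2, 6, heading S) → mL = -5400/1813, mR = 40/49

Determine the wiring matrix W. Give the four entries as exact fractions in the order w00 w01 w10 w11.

-1/2 -1 1/2 0

obs A: pose=(-3,0,S) → sL=32/41, sR=32/37, mL=-1904/1517, mR=16/41
obs B: pose=(-2,6,S) → sL=80/49, sR=80/37, mL=-5400/1813, mR=40/49
sensor matrix S = [[32/41, 32/37], [80/49, 80/37]]; det S = 20480/74333
solve [mL_A; mL_B] = S·[w00; w01] and [mR_A; mR_B] = S·[w10; w11]:
  w00 = -1/2, w01 = -1, w10 = 1/2, w11 = 0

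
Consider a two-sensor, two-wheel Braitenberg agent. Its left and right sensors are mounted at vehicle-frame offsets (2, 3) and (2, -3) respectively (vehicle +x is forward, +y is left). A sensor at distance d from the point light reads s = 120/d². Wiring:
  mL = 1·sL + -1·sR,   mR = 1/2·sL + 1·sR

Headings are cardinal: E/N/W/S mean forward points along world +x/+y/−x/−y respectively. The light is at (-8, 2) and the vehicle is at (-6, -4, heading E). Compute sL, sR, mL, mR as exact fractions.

24/5 120/97 1728/485 1764/485

left sensor world pos  = (-4, -1); dL² = 25
right sensor world pos = (-4, -7); dR² = 97
sL = 120/25 = 24/5
sR = 120/97 = 120/97
mL = 1·sL + -1·sR = 1728/485
mR = 1/2·sL + 1·sR = 1764/485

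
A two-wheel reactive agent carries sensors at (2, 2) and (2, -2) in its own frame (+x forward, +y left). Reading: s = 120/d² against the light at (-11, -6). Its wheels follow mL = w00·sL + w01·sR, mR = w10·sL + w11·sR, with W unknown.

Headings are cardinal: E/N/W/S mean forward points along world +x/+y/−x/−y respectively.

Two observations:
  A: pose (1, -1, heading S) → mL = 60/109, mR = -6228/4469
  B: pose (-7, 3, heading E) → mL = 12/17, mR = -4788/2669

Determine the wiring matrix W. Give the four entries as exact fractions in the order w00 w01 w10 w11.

0 1/2 -1/2 -1

obs A: pose=(1,-1,S) → sL=24/41, sR=120/109, mL=60/109, mR=-6228/4469
obs B: pose=(-7,3,E) → sL=120/157, sR=24/17, mL=12/17, mR=-4788/2669
sensor matrix S = [[24/41, 120/109], [120/157, 24/17]]; det S = -179712/11927761
solve [mL_A; mL_B] = S·[w00; w01] and [mR_A; mR_B] = S·[w10; w11]:
  w00 = 0, w01 = 1/2, w10 = -1/2, w11 = -1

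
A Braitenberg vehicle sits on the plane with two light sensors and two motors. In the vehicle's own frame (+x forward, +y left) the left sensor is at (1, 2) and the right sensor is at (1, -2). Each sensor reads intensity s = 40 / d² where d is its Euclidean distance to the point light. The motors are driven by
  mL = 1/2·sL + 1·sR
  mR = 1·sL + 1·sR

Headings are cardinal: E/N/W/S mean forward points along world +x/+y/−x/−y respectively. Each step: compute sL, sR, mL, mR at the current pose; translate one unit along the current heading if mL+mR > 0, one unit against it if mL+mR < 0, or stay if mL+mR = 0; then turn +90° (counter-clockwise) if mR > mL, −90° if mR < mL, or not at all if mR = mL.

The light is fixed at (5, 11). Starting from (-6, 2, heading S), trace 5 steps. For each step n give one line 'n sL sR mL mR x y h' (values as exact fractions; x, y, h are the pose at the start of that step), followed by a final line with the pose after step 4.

n=0: pose=(-6,2,S); sL=40/181, sR=40/269; mL=12620/48689, mR=18000/48689; mL+mR=30620/48689 → advance +1; mR−mL=20/181 → turn +1·90°
n=1: pose=(-6,1,E); sL=10/41, sR=10/61; mL=715/2501, mR=1020/2501; mL+mR=1735/2501 → advance +1; mR−mL=5/41 → turn +1·90°
n=2: pose=(-5,1,N); sL=8/45, sR=8/29; mL=476/1305, mR=592/1305; mL+mR=356/435 → advance +1; mR−mL=4/45 → turn +1·90°
n=3: pose=(-5,2,W); sL=20/121, sR=4/17; mL=654/2057, mR=824/2057; mL+mR=1478/2057 → advance +1; mR−mL=10/121 → turn +1·90°
n=4: pose=(-6,2,S); sL=40/181, sR=40/269; mL=12620/48689, mR=18000/48689; mL+mR=30620/48689 → advance +1; mR−mL=20/181 → turn +1·90°

0 40/181 40/269 12620/48689 18000/48689 -6 2 S
1 10/41 10/61 715/2501 1020/2501 -6 1 E
2 8/45 8/29 476/1305 592/1305 -5 1 N
3 20/121 4/17 654/2057 824/2057 -5 2 W
4 40/181 40/269 12620/48689 18000/48689 -6 2 S
final -6 1 E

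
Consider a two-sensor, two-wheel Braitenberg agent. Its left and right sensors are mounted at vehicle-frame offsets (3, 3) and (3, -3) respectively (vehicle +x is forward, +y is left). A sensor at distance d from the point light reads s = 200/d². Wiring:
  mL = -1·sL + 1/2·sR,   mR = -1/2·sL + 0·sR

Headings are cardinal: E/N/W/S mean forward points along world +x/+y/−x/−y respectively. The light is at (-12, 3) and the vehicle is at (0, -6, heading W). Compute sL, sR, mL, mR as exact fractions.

8/9 200/117 -4/117 -4/9

left sensor world pos  = (-3, -9); dL² = 225
right sensor world pos = (-3, -3); dR² = 117
sL = 200/225 = 8/9
sR = 200/117 = 200/117
mL = -1·sL + 1/2·sR = -4/117
mR = -1/2·sL + 0·sR = -4/9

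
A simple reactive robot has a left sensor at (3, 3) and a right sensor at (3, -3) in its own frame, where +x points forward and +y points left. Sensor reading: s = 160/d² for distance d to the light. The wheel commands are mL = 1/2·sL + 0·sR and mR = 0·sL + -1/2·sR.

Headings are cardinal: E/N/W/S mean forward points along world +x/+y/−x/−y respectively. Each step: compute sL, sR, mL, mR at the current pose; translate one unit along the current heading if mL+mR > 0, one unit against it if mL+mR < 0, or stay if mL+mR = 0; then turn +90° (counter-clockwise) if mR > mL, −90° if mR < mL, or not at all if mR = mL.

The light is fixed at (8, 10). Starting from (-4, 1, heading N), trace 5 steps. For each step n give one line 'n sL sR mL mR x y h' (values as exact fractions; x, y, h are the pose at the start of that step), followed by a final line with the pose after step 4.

0 160/261 160/117 80/261 -80/117 -4 1 N
1 16/13 16/25 8/13 -8/25 -4 0 E
2 160/233 32/73 80/233 -16/73 -3 0 S
3 20/49 8/13 10/49 -4/13 -3 -1 W
4 160/233 160/113 80/233 -80/113 -2 -1 N
final -2 -2 E

n=0: pose=(-4,1,N); sL=160/261, sR=160/117; mL=80/261, mR=-80/117; mL+mR=-1280/3393 → advance -1; mR−mL=-1120/1131 → turn -1·90°
n=1: pose=(-4,0,E); sL=16/13, sR=16/25; mL=8/13, mR=-8/25; mL+mR=96/325 → advance +1; mR−mL=-304/325 → turn -1·90°
n=2: pose=(-3,0,S); sL=160/233, sR=32/73; mL=80/233, mR=-16/73; mL+mR=2112/17009 → advance +1; mR−mL=-9568/17009 → turn -1·90°
n=3: pose=(-3,-1,W); sL=20/49, sR=8/13; mL=10/49, mR=-4/13; mL+mR=-66/637 → advance -1; mR−mL=-326/637 → turn -1·90°
n=4: pose=(-2,-1,N); sL=160/233, sR=160/113; mL=80/233, mR=-80/113; mL+mR=-9600/26329 → advance -1; mR−mL=-27680/26329 → turn -1·90°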